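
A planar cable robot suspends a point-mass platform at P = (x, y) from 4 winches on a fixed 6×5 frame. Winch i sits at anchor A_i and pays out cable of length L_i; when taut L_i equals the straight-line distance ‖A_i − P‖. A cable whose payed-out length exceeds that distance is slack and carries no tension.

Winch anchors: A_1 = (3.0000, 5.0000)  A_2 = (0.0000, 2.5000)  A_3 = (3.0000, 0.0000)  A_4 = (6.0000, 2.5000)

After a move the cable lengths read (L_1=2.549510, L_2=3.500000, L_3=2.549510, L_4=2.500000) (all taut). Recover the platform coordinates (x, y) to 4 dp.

(3.5000, 2.5000)

each cable: (A_i−P)·(A_i−P) = L_i²; let q_i = ‖A_i‖²−L_i²
q_1 = 9.0000+25.0000−6.5000 = 27.5000
row 1: 6.0000x + 5.0000y = 33.5000  (q_2=-6.0000)
row 2: 0.0000x + 10.0000y = 25.0000  (q_3=2.5000)
row 3: -6.0000x + 5.0000y = -8.5000  (q_4=36.0000)
Cramer on rows 1–2 → x = 3.5000, y = 2.5000
check cable 4: ‖A_4−P‖² = 6.2500 ≈ L_4² = 6.2500 ✓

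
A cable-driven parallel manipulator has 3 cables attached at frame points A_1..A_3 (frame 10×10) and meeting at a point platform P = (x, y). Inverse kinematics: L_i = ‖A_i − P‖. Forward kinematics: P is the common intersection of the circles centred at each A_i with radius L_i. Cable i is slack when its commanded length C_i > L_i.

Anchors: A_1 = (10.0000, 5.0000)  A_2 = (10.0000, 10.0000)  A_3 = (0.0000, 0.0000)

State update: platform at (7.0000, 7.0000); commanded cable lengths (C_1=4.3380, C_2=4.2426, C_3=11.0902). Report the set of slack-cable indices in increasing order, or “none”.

i=1: geometric 3.6056 vs commanded 4.3380 ⇒ slack
i=2: geometric 4.2426 vs commanded 4.2426 ⇒ taut
i=3: geometric 9.8995 vs commanded 11.0902 ⇒ slack

1, 3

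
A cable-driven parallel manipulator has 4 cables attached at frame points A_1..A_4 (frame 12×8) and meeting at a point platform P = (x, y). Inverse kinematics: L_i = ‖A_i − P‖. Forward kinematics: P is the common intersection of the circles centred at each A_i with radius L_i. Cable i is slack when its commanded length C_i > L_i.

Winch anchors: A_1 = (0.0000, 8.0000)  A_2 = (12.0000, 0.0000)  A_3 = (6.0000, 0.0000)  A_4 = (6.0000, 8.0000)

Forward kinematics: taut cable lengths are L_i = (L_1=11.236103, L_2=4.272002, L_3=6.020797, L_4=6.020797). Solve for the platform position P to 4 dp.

(10.5000, 4.0000)

expand ‖A_i−P‖²=L_i² and subtract eq 1 (c_i ≔ ‖A_i‖²−L_i²)
c_1 = 0.0000+64.0000−126.2500 = -62.2500
eq1−eq2 → [-24.0000  16.0000]·P = -188.0000
eq1−eq3 → [-12.0000  16.0000]·P = -62.0000
eq1−eq4 → [-12.0000  0.0000]·P = -126.0000
2×2 solve → P = (10.5000, 4.0000)
check cable 4: ‖A_4−P‖² = 36.2500 ≈ L_4² = 36.2500 ✓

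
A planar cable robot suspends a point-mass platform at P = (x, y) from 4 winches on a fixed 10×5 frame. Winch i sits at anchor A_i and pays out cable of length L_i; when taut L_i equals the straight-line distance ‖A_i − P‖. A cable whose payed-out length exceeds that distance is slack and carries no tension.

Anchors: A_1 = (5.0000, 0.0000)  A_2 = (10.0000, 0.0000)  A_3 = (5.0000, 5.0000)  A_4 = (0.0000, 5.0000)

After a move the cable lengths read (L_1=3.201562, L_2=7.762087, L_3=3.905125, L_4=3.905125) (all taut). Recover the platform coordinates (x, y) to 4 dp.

each cable: (A_i−P)·(A_i−P) = L_i²; let k_i = ‖A_i‖²−L_i²
k_1 = 25.0000+0.0000−10.2500 = 14.7500
row 1: -10.0000x + 0.0000y = -25.0000  (k_2=39.7500)
row 2: 0.0000x − 10.0000y = -20.0000  (k_3=34.7500)
row 3: 10.0000x − 10.0000y = 5.0000  (k_4=9.7500)
Cramer on rows 1–2 → x = 2.5000, y = 2.0000
check cable 4: ‖A_4−P‖² = 15.2500 ≈ L_4² = 15.2500 ✓

(2.5000, 2.0000)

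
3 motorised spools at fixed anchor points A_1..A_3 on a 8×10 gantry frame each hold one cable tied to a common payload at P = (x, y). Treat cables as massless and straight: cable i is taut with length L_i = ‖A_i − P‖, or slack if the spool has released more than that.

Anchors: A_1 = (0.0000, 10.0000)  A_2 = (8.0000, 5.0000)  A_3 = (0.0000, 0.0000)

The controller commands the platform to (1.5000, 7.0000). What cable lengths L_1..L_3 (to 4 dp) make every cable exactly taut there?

L_1 = √((0.0000−1.5000)² + (10.0000−7.0000)²) = 3.3541
L_2 = √((8.0000−1.5000)² + (5.0000−7.0000)²) = 6.8007
L_3 = √((0.0000−1.5000)² + (0.0000−7.0000)²) = 7.1589

(3.3541, 6.8007, 7.1589)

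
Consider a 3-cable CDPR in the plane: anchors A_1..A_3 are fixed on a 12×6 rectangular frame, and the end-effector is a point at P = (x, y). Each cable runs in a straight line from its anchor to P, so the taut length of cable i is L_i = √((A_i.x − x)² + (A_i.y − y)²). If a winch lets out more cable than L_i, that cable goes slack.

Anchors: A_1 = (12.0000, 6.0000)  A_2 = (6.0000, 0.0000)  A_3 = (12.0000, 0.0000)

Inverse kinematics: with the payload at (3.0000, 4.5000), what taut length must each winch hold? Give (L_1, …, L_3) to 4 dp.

(9.1241, 5.4083, 10.0623)

cable 1: Δx=9.0000, Δy=1.5000; L_1 = √(Δx²+Δy²) = 9.1241
cable 2: Δx=3.0000, Δy=-4.5000; L_2 = √(Δx²+Δy²) = 5.4083
cable 3: Δx=9.0000, Δy=-4.5000; L_3 = √(Δx²+Δy²) = 10.0623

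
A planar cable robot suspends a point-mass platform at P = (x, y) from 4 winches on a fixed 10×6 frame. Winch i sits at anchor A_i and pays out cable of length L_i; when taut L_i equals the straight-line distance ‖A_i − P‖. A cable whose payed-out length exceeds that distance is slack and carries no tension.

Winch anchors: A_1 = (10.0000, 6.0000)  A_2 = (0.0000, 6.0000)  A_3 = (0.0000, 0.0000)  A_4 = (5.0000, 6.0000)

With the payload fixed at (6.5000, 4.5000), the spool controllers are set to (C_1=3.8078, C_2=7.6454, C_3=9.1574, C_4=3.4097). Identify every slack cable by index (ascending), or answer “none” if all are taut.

2, 3, 4

i=1: geometric 3.8079 vs commanded 3.8078 ⇒ taut
i=2: geometric 6.6708 vs commanded 7.6454 ⇒ slack
i=3: geometric 7.9057 vs commanded 9.1574 ⇒ slack
i=4: geometric 2.1213 vs commanded 3.4097 ⇒ slack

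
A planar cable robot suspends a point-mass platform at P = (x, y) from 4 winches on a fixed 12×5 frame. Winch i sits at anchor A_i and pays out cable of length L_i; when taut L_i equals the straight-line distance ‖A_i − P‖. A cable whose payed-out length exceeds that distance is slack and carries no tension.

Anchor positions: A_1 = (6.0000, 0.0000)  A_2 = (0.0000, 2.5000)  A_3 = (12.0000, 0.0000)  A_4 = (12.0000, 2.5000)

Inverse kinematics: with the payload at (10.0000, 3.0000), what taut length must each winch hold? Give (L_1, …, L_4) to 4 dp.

L_1: Δ = A_1−P = (-4.0000, -3.0000) → ‖Δ‖ = √25.0000 = 5.0000
L_2: Δ = A_2−P = (-10.0000, -0.5000) → ‖Δ‖ = √100.2500 = 10.0125
L_3: Δ = A_3−P = (2.0000, -3.0000) → ‖Δ‖ = √13.0000 = 3.6056
L_4: Δ = A_4−P = (2.0000, -0.5000) → ‖Δ‖ = √4.2500 = 2.0616

(5.0000, 10.0125, 3.6056, 2.0616)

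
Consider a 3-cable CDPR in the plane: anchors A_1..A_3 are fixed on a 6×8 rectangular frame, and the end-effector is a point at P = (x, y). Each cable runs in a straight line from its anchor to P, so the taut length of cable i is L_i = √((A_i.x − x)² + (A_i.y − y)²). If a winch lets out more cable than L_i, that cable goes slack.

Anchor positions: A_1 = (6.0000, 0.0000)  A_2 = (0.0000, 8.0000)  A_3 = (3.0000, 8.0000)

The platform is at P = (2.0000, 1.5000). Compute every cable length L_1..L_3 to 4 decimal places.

L_1: Δ = A_1−P = (4.0000, -1.5000) → ‖Δ‖ = √18.2500 = 4.2720
L_2: Δ = A_2−P = (-2.0000, 6.5000) → ‖Δ‖ = √46.2500 = 6.8007
L_3: Δ = A_3−P = (1.0000, 6.5000) → ‖Δ‖ = √43.2500 = 6.5765

(4.2720, 6.8007, 6.5765)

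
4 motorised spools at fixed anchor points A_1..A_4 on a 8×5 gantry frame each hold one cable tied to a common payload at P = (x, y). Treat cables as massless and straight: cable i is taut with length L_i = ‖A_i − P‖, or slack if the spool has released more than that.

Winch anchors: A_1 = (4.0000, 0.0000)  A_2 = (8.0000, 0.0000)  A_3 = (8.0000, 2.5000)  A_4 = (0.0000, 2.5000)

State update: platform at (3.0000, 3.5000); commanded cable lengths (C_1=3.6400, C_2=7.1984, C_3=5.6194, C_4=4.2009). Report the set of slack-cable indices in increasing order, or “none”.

cable 1: L_1 = ‖A_1−P‖ = 3.6401;  C_1 = 3.6400 → taut
cable 2: L_2 = ‖A_2−P‖ = 6.1033;  C_2 = 7.1984 → slack
cable 3: L_3 = ‖A_3−P‖ = 5.0990;  C_3 = 5.6194 → slack
cable 4: L_4 = ‖A_4−P‖ = 3.1623;  C_4 = 4.2009 → slack

2, 3, 4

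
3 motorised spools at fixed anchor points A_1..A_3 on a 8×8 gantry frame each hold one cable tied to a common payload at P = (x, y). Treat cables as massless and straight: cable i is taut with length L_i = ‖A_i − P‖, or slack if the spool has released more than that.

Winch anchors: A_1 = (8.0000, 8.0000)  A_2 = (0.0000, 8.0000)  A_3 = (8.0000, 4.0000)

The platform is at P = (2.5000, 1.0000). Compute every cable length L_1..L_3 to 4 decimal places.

L_1 = √((8.0000−2.5000)² + (8.0000−1.0000)²) = 8.9022
L_2 = √((0.0000−2.5000)² + (8.0000−1.0000)²) = 7.4330
L_3 = √((8.0000−2.5000)² + (4.0000−1.0000)²) = 6.2650

(8.9022, 7.4330, 6.2650)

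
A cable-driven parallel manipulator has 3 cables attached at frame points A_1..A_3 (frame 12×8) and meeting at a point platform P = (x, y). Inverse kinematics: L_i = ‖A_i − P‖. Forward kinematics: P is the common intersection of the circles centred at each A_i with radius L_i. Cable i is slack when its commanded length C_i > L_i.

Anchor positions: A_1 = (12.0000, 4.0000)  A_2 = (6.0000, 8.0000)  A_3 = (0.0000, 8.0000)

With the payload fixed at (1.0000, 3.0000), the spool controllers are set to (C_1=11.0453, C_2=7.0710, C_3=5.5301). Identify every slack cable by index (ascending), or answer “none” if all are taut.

i=1: geometric 11.0454 vs commanded 11.0453 ⇒ taut
i=2: geometric 7.0711 vs commanded 7.0710 ⇒ taut
i=3: geometric 5.0990 vs commanded 5.5301 ⇒ slack

3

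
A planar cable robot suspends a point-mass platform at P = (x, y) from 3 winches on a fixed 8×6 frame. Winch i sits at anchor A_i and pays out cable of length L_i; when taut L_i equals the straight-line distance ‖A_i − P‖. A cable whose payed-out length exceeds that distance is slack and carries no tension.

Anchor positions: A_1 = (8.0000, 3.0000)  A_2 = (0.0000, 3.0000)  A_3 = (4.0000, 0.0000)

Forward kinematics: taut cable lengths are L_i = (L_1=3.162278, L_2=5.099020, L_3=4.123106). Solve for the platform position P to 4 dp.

each cable: (A_i−P)·(A_i−P) = L_i²; let q_i = ‖A_i‖²−L_i²
q_1 = 64.0000+9.0000−10.0000 = 63.0000
row 1: 16.0000x + 0.0000y = 80.0000  (q_2=-17.0000)
row 2: 8.0000x + 6.0000y = 64.0000  (q_3=-1.0000)
Cramer on rows 1–2 → x = 5.0000, y = 4.0000

(5.0000, 4.0000)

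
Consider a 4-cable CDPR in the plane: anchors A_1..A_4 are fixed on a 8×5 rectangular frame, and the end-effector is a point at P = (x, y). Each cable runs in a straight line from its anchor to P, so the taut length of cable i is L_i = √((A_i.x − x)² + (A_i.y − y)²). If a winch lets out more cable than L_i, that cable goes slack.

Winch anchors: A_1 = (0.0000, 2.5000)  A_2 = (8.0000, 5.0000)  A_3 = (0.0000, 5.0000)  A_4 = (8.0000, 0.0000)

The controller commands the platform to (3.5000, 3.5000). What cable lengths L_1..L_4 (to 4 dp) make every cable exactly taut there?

(3.6401, 4.7434, 3.8079, 5.7009)

cable 1: Δx=-3.5000, Δy=-1.0000; L_1 = √(Δx²+Δy²) = 3.6401
cable 2: Δx=4.5000, Δy=1.5000; L_2 = √(Δx²+Δy²) = 4.7434
cable 3: Δx=-3.5000, Δy=1.5000; L_3 = √(Δx²+Δy²) = 3.8079
cable 4: Δx=4.5000, Δy=-3.5000; L_4 = √(Δx²+Δy²) = 5.7009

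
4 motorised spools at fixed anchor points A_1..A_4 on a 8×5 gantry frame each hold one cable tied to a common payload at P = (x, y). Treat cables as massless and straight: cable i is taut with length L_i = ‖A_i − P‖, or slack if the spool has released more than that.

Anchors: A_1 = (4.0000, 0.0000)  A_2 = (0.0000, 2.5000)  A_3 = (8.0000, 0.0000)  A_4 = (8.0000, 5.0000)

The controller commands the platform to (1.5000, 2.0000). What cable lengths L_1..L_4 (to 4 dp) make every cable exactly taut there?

(3.2016, 1.5811, 6.8007, 7.1589)

L_1 = √((4.0000−1.5000)² + (0.0000−2.0000)²) = 3.2016
L_2 = √((0.0000−1.5000)² + (2.5000−2.0000)²) = 1.5811
L_3 = √((8.0000−1.5000)² + (0.0000−2.0000)²) = 6.8007
L_4 = √((8.0000−1.5000)² + (5.0000−2.0000)²) = 7.1589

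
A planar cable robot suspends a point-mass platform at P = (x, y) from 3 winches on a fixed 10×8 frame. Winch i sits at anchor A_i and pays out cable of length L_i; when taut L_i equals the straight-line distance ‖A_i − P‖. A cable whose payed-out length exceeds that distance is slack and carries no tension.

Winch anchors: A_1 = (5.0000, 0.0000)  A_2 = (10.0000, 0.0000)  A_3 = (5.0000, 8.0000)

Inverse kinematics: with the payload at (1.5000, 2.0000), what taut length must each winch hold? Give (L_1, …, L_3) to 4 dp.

(4.0311, 8.7321, 6.9462)

L_1: Δ = A_1−P = (3.5000, -2.0000) → ‖Δ‖ = √16.2500 = 4.0311
L_2: Δ = A_2−P = (8.5000, -2.0000) → ‖Δ‖ = √76.2500 = 8.7321
L_3: Δ = A_3−P = (3.5000, 6.0000) → ‖Δ‖ = √48.2500 = 6.9462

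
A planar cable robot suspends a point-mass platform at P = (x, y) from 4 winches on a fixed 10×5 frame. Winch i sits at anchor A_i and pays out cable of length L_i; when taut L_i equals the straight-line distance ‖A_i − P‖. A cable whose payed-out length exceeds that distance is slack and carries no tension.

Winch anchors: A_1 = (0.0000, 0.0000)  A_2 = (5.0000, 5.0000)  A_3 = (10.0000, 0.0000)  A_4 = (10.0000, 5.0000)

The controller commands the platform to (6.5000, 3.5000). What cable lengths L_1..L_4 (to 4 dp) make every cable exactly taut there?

(7.3824, 2.1213, 4.9497, 3.8079)

cable 1: Δx=-6.5000, Δy=-3.5000; L_1 = √(Δx²+Δy²) = 7.3824
cable 2: Δx=-1.5000, Δy=1.5000; L_2 = √(Δx²+Δy²) = 2.1213
cable 3: Δx=3.5000, Δy=-3.5000; L_3 = √(Δx²+Δy²) = 4.9497
cable 4: Δx=3.5000, Δy=1.5000; L_4 = √(Δx²+Δy²) = 3.8079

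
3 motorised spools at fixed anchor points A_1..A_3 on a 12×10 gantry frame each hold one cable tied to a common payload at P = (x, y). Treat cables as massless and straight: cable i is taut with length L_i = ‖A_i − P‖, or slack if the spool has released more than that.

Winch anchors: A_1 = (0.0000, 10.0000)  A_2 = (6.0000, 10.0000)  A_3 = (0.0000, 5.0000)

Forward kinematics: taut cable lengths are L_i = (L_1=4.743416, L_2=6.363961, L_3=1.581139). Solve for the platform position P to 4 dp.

(1.5000, 5.5000)

expand ‖A_i−P‖²=L_i² and subtract eq 1 (q_i ≔ ‖A_i‖²−L_i²)
q_1 = 0.0000+100.0000−22.5000 = 77.5000
eq1−eq2 → [-12.0000  0.0000]·P = -18.0000
eq1−eq3 → [0.0000  10.0000]·P = 55.0000
2×2 solve → P = (1.5000, 5.5000)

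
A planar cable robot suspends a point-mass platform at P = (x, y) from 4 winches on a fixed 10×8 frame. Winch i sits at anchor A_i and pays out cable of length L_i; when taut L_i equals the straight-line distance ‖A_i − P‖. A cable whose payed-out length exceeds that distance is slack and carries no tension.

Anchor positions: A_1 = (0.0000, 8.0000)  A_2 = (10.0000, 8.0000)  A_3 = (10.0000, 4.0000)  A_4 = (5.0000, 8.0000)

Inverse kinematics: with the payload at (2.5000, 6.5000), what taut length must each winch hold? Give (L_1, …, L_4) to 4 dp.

(2.9155, 7.6485, 7.9057, 2.9155)

L_1: Δ = A_1−P = (-2.5000, 1.5000) → ‖Δ‖ = √8.5000 = 2.9155
L_2: Δ = A_2−P = (7.5000, 1.5000) → ‖Δ‖ = √58.5000 = 7.6485
L_3: Δ = A_3−P = (7.5000, -2.5000) → ‖Δ‖ = √62.5000 = 7.9057
L_4: Δ = A_4−P = (2.5000, 1.5000) → ‖Δ‖ = √8.5000 = 2.9155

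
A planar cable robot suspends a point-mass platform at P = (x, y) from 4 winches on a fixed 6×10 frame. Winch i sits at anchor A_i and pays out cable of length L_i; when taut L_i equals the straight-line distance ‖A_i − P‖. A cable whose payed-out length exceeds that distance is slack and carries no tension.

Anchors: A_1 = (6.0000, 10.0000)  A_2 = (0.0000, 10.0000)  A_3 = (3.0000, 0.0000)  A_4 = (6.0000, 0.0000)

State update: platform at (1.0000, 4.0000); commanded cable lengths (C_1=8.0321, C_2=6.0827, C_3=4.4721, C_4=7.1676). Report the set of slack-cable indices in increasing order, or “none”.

cable 1: √((5.0000)²+(6.0000)²)=7.8102, C_1=8.0321: slack
cable 2: √((-1.0000)²+(6.0000)²)=6.0828, C_2=6.0827: taut
cable 3: √((2.0000)²+(-4.0000)²)=4.4721, C_3=4.4721: taut
cable 4: √((5.0000)²+(-4.0000)²)=6.4031, C_4=7.1676: slack

1, 4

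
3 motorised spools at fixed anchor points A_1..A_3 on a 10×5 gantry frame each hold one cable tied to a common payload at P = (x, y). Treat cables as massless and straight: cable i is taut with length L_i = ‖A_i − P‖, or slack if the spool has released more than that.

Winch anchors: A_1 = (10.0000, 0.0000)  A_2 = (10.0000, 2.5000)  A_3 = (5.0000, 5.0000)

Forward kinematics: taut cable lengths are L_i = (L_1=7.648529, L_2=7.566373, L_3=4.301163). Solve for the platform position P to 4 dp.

(2.5000, 1.5000)

each cable: (A_i−P)·(A_i−P) = L_i²; let k_i = ‖A_i‖²−L_i²
k_1 = 100.0000+0.0000−58.5000 = 41.5000
row 1: 0.0000x − 5.0000y = -7.5000  (k_2=49.0000)
row 2: 10.0000x − 10.0000y = 10.0000  (k_3=31.5000)
Cramer on rows 1–2 → x = 2.5000, y = 1.5000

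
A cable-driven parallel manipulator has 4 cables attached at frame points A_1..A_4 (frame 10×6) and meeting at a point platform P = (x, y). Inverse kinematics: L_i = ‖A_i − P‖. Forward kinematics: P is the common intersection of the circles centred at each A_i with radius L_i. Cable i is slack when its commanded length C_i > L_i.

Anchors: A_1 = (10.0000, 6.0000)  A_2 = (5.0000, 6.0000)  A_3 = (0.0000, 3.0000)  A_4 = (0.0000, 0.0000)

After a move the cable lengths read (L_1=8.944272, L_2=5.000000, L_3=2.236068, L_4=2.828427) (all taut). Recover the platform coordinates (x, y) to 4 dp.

(2.0000, 2.0000)

expand ‖A_i−P‖²=L_i² and subtract eq 1 (k_i ≔ ‖A_i‖²−L_i²)
k_1 = 100.0000+36.0000−80.0000 = 56.0000
eq1−eq2 → [10.0000  0.0000]·P = 20.0000
eq1−eq3 → [20.0000  6.0000]·P = 52.0000
eq1−eq4 → [20.0000  12.0000]·P = 64.0000
2×2 solve → P = (2.0000, 2.0000)
check cable 4: ‖A_4−P‖² = 8.0000 ≈ L_4² = 8.0000 ✓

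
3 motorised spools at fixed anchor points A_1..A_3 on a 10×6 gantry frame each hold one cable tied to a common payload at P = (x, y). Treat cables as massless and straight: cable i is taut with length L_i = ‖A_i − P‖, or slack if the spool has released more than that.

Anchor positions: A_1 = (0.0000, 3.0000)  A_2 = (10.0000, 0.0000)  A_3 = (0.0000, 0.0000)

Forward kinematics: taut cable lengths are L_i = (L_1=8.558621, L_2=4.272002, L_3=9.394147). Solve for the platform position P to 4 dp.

circle eqns → linear via eq_j − eq_1; set c_j = A_j·A_j − L_j²
c_1 = 0.0000+9.0000−73.2500 = -64.2500
-20.0000·x + 6.0000·y = c_1−c_2 = -146.0000
0.0000·x + 6.0000·y = c_1−c_3 = 24.0000
solve first two rows → x=8.5000, y=4.0000

(8.5000, 4.0000)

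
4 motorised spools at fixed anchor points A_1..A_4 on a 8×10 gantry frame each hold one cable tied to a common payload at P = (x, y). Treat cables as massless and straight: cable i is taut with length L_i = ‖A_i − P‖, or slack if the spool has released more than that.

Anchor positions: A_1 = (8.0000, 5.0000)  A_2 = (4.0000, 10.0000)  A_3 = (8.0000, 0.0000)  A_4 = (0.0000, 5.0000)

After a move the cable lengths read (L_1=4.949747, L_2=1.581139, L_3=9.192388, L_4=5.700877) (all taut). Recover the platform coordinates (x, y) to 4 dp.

(4.5000, 8.5000)

expand ‖A_i−P‖²=L_i² and subtract eq 1 (c_i ≔ ‖A_i‖²−L_i²)
c_1 = 64.0000+25.0000−24.5000 = 64.5000
eq1−eq2 → [8.0000  -10.0000]·P = -49.0000
eq1−eq3 → [0.0000  10.0000]·P = 85.0000
eq1−eq4 → [16.0000  0.0000]·P = 72.0000
2×2 solve → P = (4.5000, 8.5000)
check cable 4: ‖A_4−P‖² = 32.5000 ≈ L_4² = 32.5000 ✓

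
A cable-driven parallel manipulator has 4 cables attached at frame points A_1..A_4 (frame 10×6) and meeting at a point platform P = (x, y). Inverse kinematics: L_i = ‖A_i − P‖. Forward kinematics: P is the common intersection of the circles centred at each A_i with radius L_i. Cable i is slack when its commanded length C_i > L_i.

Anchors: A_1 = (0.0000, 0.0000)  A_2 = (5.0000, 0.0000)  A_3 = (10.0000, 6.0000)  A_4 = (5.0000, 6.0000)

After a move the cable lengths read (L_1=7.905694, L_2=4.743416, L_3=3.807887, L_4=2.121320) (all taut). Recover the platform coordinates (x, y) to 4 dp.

each cable: (A_i−P)·(A_i−P) = L_i²; let k_i = ‖A_i‖²−L_i²
k_1 = 0.0000+0.0000−62.5000 = -62.5000
row 1: -10.0000x + 0.0000y = -65.0000  (k_2=2.5000)
row 2: -20.0000x − 12.0000y = -184.0000  (k_3=121.5000)
row 3: -10.0000x − 12.0000y = -119.0000  (k_4=56.5000)
Cramer on rows 1–2 → x = 6.5000, y = 4.5000
check cable 4: ‖A_4−P‖² = 4.5000 ≈ L_4² = 4.5000 ✓

(6.5000, 4.5000)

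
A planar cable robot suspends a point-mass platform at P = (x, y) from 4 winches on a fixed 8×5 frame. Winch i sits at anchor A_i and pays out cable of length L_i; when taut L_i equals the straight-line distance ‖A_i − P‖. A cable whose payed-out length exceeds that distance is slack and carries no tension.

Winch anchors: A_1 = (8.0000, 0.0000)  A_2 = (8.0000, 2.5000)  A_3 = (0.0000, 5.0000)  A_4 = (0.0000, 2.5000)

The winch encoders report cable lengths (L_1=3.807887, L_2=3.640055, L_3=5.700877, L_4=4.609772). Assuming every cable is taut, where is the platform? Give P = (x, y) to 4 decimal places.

circle eqns → linear via eq_j − eq_1; set q_j = A_j·A_j − L_j²
q_1 = 64.0000+0.0000−14.5000 = 49.5000
0.0000·x − 5.0000·y = q_1−q_2 = -7.5000
16.0000·x − 10.0000·y = q_1−q_3 = 57.0000
16.0000·x − 5.0000·y = q_1−q_4 = 64.5000
solve first two rows → x=4.5000, y=1.5000
check cable 4: ‖A_4−P‖² = 21.2500 ≈ L_4² = 21.2500 ✓

(4.5000, 1.5000)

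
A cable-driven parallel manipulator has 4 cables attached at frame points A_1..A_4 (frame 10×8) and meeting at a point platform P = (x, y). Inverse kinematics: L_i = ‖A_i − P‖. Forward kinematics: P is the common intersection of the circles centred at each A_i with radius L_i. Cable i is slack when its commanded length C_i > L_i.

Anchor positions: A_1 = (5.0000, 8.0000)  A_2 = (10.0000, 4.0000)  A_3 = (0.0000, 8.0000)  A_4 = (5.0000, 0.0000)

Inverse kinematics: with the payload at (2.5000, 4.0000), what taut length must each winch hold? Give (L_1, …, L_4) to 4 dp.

L_1: Δ = A_1−P = (2.5000, 4.0000) → ‖Δ‖ = √22.2500 = 4.7170
L_2: Δ = A_2−P = (7.5000, 0.0000) → ‖Δ‖ = √56.2500 = 7.5000
L_3: Δ = A_3−P = (-2.5000, 4.0000) → ‖Δ‖ = √22.2500 = 4.7170
L_4: Δ = A_4−P = (2.5000, -4.0000) → ‖Δ‖ = √22.2500 = 4.7170

(4.7170, 7.5000, 4.7170, 4.7170)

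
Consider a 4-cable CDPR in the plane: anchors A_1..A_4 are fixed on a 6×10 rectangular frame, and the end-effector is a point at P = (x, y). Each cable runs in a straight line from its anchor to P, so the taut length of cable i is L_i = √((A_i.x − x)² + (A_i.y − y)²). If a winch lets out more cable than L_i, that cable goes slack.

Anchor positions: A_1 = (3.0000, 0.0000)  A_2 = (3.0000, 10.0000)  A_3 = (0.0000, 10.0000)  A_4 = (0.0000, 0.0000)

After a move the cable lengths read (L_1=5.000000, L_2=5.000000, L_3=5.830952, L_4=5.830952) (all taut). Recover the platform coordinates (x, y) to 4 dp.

expand ‖A_i−P‖²=L_i² and subtract eq 1 (c_i ≔ ‖A_i‖²−L_i²)
c_1 = 9.0000+0.0000−25.0000 = -16.0000
eq1−eq2 → [0.0000  -20.0000]·P = -100.0000
eq1−eq3 → [6.0000  -20.0000]·P = -82.0000
eq1−eq4 → [6.0000  0.0000]·P = 18.0000
2×2 solve → P = (3.0000, 5.0000)
check cable 4: ‖A_4−P‖² = 34.0000 ≈ L_4² = 34.0000 ✓

(3.0000, 5.0000)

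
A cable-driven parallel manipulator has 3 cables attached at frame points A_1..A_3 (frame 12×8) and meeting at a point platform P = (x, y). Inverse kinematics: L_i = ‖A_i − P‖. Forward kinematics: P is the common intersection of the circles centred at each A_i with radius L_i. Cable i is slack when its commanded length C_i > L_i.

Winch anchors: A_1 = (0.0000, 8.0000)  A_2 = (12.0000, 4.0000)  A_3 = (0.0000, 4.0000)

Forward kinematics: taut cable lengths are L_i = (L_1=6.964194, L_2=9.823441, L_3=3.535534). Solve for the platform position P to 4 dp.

(2.5000, 1.5000)

each cable: (A_i−P)·(A_i−P) = L_i²; let c_i = ‖A_i‖²−L_i²
c_1 = 0.0000+64.0000−48.5000 = 15.5000
row 1: -24.0000x + 8.0000y = -48.0000  (c_2=63.5000)
row 2: 0.0000x + 8.0000y = 12.0000  (c_3=3.5000)
Cramer on rows 1–2 → x = 2.5000, y = 1.5000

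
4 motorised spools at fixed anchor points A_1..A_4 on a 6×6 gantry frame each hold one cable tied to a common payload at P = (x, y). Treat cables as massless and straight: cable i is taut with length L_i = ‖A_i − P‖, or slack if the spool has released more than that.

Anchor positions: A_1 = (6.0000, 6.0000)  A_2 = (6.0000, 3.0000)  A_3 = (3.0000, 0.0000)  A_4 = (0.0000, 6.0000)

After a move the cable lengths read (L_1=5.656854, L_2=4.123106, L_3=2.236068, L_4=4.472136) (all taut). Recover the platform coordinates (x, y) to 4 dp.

(2.0000, 2.0000)

each cable: (A_i−P)·(A_i−P) = L_i²; let q_i = ‖A_i‖²−L_i²
q_1 = 36.0000+36.0000−32.0000 = 40.0000
row 1: 0.0000x + 6.0000y = 12.0000  (q_2=28.0000)
row 2: 6.0000x + 12.0000y = 36.0000  (q_3=4.0000)
row 3: 12.0000x + 0.0000y = 24.0000  (q_4=16.0000)
Cramer on rows 1–2 → x = 2.0000, y = 2.0000
check cable 4: ‖A_4−P‖² = 20.0000 ≈ L_4² = 20.0000 ✓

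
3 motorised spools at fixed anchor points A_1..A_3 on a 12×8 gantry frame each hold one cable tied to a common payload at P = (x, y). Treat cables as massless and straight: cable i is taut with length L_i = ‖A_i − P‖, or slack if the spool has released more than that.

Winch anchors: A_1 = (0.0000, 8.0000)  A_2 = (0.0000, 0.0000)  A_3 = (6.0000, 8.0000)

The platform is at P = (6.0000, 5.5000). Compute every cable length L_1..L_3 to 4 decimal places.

(6.5000, 8.1394, 2.5000)

cable 1: Δx=-6.0000, Δy=2.5000; L_1 = √(Δx²+Δy²) = 6.5000
cable 2: Δx=-6.0000, Δy=-5.5000; L_2 = √(Δx²+Δy²) = 8.1394
cable 3: Δx=0.0000, Δy=2.5000; L_3 = √(Δx²+Δy²) = 2.5000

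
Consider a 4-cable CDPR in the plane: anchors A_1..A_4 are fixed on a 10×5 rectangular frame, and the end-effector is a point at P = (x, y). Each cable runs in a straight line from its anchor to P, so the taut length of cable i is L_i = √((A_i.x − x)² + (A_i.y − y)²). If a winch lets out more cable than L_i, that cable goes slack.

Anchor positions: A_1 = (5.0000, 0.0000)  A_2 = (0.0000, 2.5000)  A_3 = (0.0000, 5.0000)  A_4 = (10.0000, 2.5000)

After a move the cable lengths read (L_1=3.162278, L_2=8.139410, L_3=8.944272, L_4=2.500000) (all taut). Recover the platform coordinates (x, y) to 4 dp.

each cable: (A_i−P)·(A_i−P) = L_i²; let k_i = ‖A_i‖²−L_i²
k_1 = 25.0000+0.0000−10.0000 = 15.0000
row 1: 10.0000x − 5.0000y = 75.0000  (k_2=-60.0000)
row 2: 10.0000x − 10.0000y = 70.0000  (k_3=-55.0000)
row 3: -10.0000x − 5.0000y = -85.0000  (k_4=100.0000)
Cramer on rows 1–2 → x = 8.0000, y = 1.0000
check cable 4: ‖A_4−P‖² = 6.2500 ≈ L_4² = 6.2500 ✓

(8.0000, 1.0000)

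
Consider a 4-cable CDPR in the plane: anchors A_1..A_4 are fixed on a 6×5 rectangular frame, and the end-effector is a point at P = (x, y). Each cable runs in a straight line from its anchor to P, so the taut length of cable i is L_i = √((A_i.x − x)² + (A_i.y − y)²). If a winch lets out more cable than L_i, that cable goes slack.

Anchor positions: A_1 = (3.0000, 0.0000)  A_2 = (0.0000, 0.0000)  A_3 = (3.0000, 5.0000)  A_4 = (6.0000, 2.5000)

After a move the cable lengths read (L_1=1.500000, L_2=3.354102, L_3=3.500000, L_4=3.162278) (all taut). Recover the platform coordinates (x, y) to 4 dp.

expand ‖A_i−P‖²=L_i² and subtract eq 1 (q_i ≔ ‖A_i‖²−L_i²)
q_1 = 9.0000+0.0000−2.2500 = 6.7500
eq1−eq2 → [6.0000  0.0000]·P = 18.0000
eq1−eq3 → [0.0000  -10.0000]·P = -15.0000
eq1−eq4 → [-6.0000  -5.0000]·P = -25.5000
2×2 solve → P = (3.0000, 1.5000)
check cable 4: ‖A_4−P‖² = 10.0000 ≈ L_4² = 10.0000 ✓

(3.0000, 1.5000)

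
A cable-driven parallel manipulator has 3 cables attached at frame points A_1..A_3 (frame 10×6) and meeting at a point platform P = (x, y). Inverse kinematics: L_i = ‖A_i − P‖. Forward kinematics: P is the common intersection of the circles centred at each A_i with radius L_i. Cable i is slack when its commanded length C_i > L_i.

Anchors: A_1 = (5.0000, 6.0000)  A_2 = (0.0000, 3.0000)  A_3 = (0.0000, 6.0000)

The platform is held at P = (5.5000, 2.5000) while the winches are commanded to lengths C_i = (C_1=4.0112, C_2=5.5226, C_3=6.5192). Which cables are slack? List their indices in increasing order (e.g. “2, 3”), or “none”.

cable 1: √((-0.5000)²+(3.5000)²)=3.5355, C_1=4.0112: slack
cable 2: √((-5.5000)²+(0.5000)²)=5.5227, C_2=5.5226: taut
cable 3: √((-5.5000)²+(3.5000)²)=6.5192, C_3=6.5192: taut

1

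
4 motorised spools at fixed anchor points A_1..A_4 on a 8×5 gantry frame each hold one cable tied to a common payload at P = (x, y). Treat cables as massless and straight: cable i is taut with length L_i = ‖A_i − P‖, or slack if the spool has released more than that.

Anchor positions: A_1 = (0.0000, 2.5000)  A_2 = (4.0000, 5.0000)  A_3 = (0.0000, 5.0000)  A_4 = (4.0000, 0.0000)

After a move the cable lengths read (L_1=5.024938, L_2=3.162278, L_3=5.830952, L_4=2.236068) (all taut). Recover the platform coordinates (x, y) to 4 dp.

(5.0000, 2.0000)

circle eqns → linear via eq_j − eq_1; set c_j = A_j·A_j − L_j²
c_1 = 0.0000+6.2500−25.2500 = -19.0000
-8.0000·x − 5.0000·y = c_1−c_2 = -50.0000
0.0000·x − 5.0000·y = c_1−c_3 = -10.0000
-8.0000·x + 5.0000·y = c_1−c_4 = -30.0000
solve first two rows → x=5.0000, y=2.0000
check cable 4: ‖A_4−P‖² = 5.0000 ≈ L_4² = 5.0000 ✓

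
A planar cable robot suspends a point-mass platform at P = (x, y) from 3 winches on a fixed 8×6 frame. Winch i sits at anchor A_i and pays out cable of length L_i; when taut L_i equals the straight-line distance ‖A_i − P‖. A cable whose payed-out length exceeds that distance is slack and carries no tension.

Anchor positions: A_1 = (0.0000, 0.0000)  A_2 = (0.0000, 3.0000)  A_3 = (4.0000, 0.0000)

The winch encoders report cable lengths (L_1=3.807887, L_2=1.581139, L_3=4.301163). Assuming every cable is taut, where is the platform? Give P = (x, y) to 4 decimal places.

(1.5000, 3.5000)

circle eqns → linear via eq_j − eq_1; set c_j = A_j·A_j − L_j²
c_1 = 0.0000+0.0000−14.5000 = -14.5000
0.0000·x − 6.0000·y = c_1−c_2 = -21.0000
-8.0000·x + 0.0000·y = c_1−c_3 = -12.0000
solve first two rows → x=1.5000, y=3.5000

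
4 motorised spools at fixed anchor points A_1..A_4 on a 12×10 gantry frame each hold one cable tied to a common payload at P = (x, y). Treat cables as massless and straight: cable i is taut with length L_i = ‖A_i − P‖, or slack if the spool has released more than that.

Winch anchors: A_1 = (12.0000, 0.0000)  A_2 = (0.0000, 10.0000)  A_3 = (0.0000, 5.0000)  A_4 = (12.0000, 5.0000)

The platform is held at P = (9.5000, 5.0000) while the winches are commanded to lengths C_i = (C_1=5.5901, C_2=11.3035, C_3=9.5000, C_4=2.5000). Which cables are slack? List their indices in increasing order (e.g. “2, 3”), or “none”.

cable 1: L_1 = ‖A_1−P‖ = 5.5902;  C_1 = 5.5901 → taut
cable 2: L_2 = ‖A_2−P‖ = 10.7355;  C_2 = 11.3035 → slack
cable 3: L_3 = ‖A_3−P‖ = 9.5000;  C_3 = 9.5000 → taut
cable 4: L_4 = ‖A_4−P‖ = 2.5000;  C_4 = 2.5000 → taut

2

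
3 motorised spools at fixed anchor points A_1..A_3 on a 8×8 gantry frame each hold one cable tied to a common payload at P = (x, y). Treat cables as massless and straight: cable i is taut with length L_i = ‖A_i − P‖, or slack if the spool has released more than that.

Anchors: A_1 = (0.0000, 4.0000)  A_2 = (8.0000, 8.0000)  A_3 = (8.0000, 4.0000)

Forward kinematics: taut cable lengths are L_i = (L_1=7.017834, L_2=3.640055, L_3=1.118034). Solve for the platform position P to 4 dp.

(7.0000, 4.5000)

circle eqns → linear via eq_j − eq_1; set k_j = A_j·A_j − L_j²
k_1 = 0.0000+16.0000−49.2500 = -33.2500
-16.0000·x − 8.0000·y = k_1−k_2 = -148.0000
-16.0000·x + 0.0000·y = k_1−k_3 = -112.0000
solve first two rows → x=7.0000, y=4.5000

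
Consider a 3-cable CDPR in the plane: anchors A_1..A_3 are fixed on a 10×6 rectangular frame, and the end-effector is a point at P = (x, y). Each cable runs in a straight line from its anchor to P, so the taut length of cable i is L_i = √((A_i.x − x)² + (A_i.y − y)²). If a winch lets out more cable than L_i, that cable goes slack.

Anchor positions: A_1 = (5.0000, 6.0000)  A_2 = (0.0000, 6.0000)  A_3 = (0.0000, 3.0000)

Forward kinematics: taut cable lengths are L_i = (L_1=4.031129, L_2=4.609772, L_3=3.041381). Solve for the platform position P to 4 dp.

each cable: (A_i−P)·(A_i−P) = L_i²; let c_i = ‖A_i‖²−L_i²
c_1 = 25.0000+36.0000−16.2500 = 44.7500
row 1: 10.0000x + 0.0000y = 30.0000  (c_2=14.7500)
row 2: 10.0000x + 6.0000y = 45.0000  (c_3=-0.2500)
Cramer on rows 1–2 → x = 3.0000, y = 2.5000

(3.0000, 2.5000)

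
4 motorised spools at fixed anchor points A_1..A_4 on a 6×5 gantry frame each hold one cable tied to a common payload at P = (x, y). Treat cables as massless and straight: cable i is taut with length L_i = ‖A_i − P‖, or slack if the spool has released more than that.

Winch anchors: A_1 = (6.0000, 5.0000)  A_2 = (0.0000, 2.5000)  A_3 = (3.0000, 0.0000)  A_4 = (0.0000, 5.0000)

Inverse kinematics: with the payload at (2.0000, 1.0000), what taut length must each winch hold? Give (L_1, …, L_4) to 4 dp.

(5.6569, 2.5000, 1.4142, 4.4721)

L_1: Δ = A_1−P = (4.0000, 4.0000) → ‖Δ‖ = √32.0000 = 5.6569
L_2: Δ = A_2−P = (-2.0000, 1.5000) → ‖Δ‖ = √6.2500 = 2.5000
L_3: Δ = A_3−P = (1.0000, -1.0000) → ‖Δ‖ = √2.0000 = 1.4142
L_4: Δ = A_4−P = (-2.0000, 4.0000) → ‖Δ‖ = √20.0000 = 4.4721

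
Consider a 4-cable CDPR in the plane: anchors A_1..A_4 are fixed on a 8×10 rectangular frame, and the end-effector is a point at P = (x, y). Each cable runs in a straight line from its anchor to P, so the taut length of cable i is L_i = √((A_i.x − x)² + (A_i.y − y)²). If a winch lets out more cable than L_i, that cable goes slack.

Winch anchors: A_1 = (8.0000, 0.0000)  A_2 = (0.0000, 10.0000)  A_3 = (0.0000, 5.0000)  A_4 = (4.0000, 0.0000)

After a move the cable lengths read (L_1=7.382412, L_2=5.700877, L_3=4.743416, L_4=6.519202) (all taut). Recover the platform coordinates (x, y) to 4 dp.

(4.5000, 6.5000)

circle eqns → linear via eq_j − eq_1; set q_j = A_j·A_j − L_j²
q_1 = 64.0000+0.0000−54.5000 = 9.5000
16.0000·x − 20.0000·y = q_1−q_2 = -58.0000
16.0000·x − 10.0000·y = q_1−q_3 = 7.0000
8.0000·x + 0.0000·y = q_1−q_4 = 36.0000
solve first two rows → x=4.5000, y=6.5000
check cable 4: ‖A_4−P‖² = 42.5000 ≈ L_4² = 42.5000 ✓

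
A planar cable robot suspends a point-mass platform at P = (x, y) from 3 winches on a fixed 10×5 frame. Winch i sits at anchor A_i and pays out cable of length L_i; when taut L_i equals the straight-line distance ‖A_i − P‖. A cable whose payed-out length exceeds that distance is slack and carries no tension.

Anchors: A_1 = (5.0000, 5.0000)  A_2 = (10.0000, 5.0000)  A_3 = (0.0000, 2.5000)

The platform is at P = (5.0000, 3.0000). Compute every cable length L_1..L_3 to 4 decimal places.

L_1 = √((5.0000−5.0000)² + (5.0000−3.0000)²) = 2.0000
L_2 = √((10.0000−5.0000)² + (5.0000−3.0000)²) = 5.3852
L_3 = √((0.0000−5.0000)² + (2.5000−3.0000)²) = 5.0249

(2.0000, 5.3852, 5.0249)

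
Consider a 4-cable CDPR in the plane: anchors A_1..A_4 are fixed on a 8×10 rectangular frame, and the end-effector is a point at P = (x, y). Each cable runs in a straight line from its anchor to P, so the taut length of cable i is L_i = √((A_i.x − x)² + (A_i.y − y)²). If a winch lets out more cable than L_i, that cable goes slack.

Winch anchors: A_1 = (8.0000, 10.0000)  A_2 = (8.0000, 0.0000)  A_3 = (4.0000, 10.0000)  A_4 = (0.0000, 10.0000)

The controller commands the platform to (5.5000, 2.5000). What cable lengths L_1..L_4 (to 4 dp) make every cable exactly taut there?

(7.9057, 3.5355, 7.6485, 9.3005)

cable 1: Δx=2.5000, Δy=7.5000; L_1 = √(Δx²+Δy²) = 7.9057
cable 2: Δx=2.5000, Δy=-2.5000; L_2 = √(Δx²+Δy²) = 3.5355
cable 3: Δx=-1.5000, Δy=7.5000; L_3 = √(Δx²+Δy²) = 7.6485
cable 4: Δx=-5.5000, Δy=7.5000; L_4 = √(Δx²+Δy²) = 9.3005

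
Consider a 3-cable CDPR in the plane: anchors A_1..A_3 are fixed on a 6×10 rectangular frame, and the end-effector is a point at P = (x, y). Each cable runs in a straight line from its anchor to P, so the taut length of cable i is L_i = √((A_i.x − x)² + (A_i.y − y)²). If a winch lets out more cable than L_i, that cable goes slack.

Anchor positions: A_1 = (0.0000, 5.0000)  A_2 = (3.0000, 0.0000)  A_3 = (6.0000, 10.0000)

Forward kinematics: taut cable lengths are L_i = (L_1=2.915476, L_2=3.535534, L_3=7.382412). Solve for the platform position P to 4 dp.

(2.5000, 3.5000)

circle eqns → linear via eq_j − eq_1; set q_j = A_j·A_j − L_j²
q_1 = 0.0000+25.0000−8.5000 = 16.5000
-6.0000·x + 10.0000·y = q_1−q_2 = 20.0000
-12.0000·x − 10.0000·y = q_1−q_3 = -65.0000
solve first two rows → x=2.5000, y=3.5000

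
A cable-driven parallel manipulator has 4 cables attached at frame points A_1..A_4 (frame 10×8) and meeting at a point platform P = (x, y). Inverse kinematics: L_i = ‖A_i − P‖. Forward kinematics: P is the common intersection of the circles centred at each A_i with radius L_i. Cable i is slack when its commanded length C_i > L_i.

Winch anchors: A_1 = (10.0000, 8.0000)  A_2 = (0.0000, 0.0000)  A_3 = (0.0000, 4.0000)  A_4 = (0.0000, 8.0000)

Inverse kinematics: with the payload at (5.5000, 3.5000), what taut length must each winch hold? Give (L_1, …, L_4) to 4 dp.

cable 1: Δx=4.5000, Δy=4.5000; L_1 = √(Δx²+Δy²) = 6.3640
cable 2: Δx=-5.5000, Δy=-3.5000; L_2 = √(Δx²+Δy²) = 6.5192
cable 3: Δx=-5.5000, Δy=0.5000; L_3 = √(Δx²+Δy²) = 5.5227
cable 4: Δx=-5.5000, Δy=4.5000; L_4 = √(Δx²+Δy²) = 7.1063

(6.3640, 6.5192, 5.5227, 7.1063)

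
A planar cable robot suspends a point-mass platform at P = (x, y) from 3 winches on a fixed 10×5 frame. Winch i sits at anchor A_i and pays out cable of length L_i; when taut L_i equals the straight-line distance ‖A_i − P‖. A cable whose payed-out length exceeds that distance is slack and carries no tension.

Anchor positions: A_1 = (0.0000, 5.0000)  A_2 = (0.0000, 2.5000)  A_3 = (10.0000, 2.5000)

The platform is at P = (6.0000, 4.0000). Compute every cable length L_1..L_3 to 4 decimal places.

(6.0828, 6.1847, 4.2720)

L_1 = √((0.0000−6.0000)² + (5.0000−4.0000)²) = 6.0828
L_2 = √((0.0000−6.0000)² + (2.5000−4.0000)²) = 6.1847
L_3 = √((10.0000−6.0000)² + (2.5000−4.0000)²) = 4.2720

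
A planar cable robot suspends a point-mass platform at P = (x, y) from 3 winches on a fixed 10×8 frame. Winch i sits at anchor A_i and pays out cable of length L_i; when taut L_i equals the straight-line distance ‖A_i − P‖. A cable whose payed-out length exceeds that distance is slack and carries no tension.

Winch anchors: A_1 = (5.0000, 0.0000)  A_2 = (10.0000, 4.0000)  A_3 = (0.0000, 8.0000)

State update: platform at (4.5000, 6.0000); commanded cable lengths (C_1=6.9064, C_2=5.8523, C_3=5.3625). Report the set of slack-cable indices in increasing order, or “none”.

1, 3

i=1: geometric 6.0208 vs commanded 6.9064 ⇒ slack
i=2: geometric 5.8523 vs commanded 5.8523 ⇒ taut
i=3: geometric 4.9244 vs commanded 5.3625 ⇒ slack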